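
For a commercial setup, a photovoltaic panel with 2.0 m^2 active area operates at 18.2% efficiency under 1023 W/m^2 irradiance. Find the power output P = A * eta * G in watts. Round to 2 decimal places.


Use the solar power formula P = A * eta * G.
Given: A = 2.0 m^2, eta = 0.182, G = 1023 W/m^2
P = 2.0 * 0.182 * 1023
P = 372.37 W

372.37


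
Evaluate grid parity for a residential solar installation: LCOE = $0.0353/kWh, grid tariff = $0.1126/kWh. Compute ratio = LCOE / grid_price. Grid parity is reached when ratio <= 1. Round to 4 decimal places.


Compare LCOE to grid price:
  LCOE = $0.0353/kWh, Grid price = $0.1126/kWh
  Ratio = LCOE / grid_price = 0.0353 / 0.1126 = 0.3135
  Grid parity achieved (ratio <= 1)? yes

0.3135


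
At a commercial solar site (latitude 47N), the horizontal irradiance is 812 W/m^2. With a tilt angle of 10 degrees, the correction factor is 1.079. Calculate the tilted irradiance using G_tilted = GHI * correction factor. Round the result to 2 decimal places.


Identify the given values:
  GHI = 812 W/m^2, tilt correction factor = 1.079
Apply the formula G_tilted = GHI * factor:
  G_tilted = 812 * 1.079
  G_tilted = 876.15 W/m^2

876.15


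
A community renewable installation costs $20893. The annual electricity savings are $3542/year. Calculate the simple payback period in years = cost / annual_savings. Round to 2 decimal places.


Simple payback period = initial cost / annual savings
Payback = 20893 / 3542
Payback = 5.90 years

5.90


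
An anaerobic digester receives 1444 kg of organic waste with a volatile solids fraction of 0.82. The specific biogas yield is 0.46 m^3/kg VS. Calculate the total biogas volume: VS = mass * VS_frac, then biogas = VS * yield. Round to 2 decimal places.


Compute volatile solids:
  VS = mass * VS_fraction = 1444 * 0.82 = 1184.08 kg
Calculate biogas volume:
  Biogas = VS * specific_yield = 1184.08 * 0.46
  Biogas = 544.68 m^3

544.68


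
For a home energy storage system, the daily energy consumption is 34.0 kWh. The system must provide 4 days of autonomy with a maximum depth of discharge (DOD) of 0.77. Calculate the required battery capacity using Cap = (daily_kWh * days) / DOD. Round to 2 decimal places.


Total energy needed = daily * days = 34.0 * 4 = 136.0 kWh
Account for depth of discharge:
  Cap = total_energy / DOD = 136.0 / 0.77
  Cap = 176.62 kWh

176.62


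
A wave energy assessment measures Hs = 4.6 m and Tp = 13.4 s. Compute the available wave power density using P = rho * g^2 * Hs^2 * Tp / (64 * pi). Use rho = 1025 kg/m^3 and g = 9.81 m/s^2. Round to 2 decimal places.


Apply wave power formula:
  g^2 = 9.81^2 = 96.2361
  Hs^2 = 4.6^2 = 21.16
  Numerator = rho * g^2 * Hs^2 * Tp = 1025 * 96.2361 * 21.16 * 13.4 = 27969347.96
  Denominator = 64 * pi = 201.0619
  P = 27969347.96 / 201.0619 = 139108.12 W/m

139108.12


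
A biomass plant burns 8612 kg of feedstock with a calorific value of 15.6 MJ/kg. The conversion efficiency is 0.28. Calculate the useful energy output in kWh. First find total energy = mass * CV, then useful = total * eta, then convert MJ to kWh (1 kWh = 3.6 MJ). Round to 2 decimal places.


Total energy = mass * CV = 8612 * 15.6 = 134347.2 MJ
Useful energy = total * eta = 134347.2 * 0.28 = 37617.22 MJ
Convert to kWh: 37617.22 / 3.6
Useful energy = 10449.23 kWh

10449.23


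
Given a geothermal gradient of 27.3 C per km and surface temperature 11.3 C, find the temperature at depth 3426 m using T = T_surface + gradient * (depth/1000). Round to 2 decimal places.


Convert depth to km: 3426 / 1000 = 3.426 km
Temperature increase = gradient * depth_km = 27.3 * 3.426 = 93.53 C
Temperature at depth = T_surface + delta_T = 11.3 + 93.53
T = 104.83 C

104.83


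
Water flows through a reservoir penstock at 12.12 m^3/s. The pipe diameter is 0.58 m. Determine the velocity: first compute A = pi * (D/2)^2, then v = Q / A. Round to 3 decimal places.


Compute pipe cross-sectional area:
  A = pi * (D/2)^2 = pi * (0.58/2)^2 = 0.2642 m^2
Calculate velocity:
  v = Q / A = 12.12 / 0.2642
  v = 45.873 m/s

45.873


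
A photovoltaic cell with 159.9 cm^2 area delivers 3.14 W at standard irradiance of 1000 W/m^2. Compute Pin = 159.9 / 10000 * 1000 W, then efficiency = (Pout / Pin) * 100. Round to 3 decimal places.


First compute the input power:
  Pin = area_cm2 / 10000 * G = 159.9 / 10000 * 1000 = 15.99 W
Then compute efficiency:
  Efficiency = (Pout / Pin) * 100 = (3.14 / 15.99) * 100
  Efficiency = 19.637%

19.637


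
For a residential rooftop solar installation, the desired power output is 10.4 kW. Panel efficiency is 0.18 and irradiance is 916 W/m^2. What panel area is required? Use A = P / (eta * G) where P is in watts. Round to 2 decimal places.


Convert target power to watts: P = 10.4 * 1000 = 10400.0 W
Compute denominator: eta * G = 0.18 * 916 = 164.88
Required area A = P / (eta * G) = 10400.0 / 164.88
A = 63.08 m^2

63.08


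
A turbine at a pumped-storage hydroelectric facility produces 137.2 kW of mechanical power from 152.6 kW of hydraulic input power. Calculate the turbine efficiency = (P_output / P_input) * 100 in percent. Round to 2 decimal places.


Turbine efficiency = (output power / input power) * 100
eta = (137.2 / 152.6) * 100
eta = 89.91%

89.91


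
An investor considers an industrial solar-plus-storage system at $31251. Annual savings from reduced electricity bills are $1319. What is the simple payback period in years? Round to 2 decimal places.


Simple payback period = initial cost / annual savings
Payback = 31251 / 1319
Payback = 23.69 years

23.69


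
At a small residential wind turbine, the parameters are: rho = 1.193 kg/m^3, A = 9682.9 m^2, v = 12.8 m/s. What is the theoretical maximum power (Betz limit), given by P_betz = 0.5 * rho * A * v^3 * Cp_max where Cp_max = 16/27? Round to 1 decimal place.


The Betz coefficient Cp_max = 16/27 = 0.5926
v^3 = 12.8^3 = 2097.152
P_betz = 0.5 * rho * A * v^3 * Cp_max
P_betz = 0.5 * 1.193 * 9682.9 * 2097.152 * 0.5926
P_betz = 7177976.3 W

7177976.3


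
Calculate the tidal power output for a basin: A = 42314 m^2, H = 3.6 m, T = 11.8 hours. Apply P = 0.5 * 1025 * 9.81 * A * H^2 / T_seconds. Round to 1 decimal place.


Convert period to seconds: T = 11.8 * 3600 = 42480.0 s
H^2 = 3.6^2 = 12.96
P = 0.5 * rho * g * A * H^2 / T
P = 0.5 * 1025 * 9.81 * 42314 * 12.96 / 42480.0
P = 64903.4 W

64903.4


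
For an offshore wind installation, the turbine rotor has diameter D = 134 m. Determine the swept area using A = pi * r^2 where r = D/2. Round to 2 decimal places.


Compute the rotor radius:
  r = D / 2 = 134 / 2 = 67.0 m
Calculate swept area:
  A = pi * r^2 = pi * 67.0^2
  A = 14102.61 m^2

14102.61


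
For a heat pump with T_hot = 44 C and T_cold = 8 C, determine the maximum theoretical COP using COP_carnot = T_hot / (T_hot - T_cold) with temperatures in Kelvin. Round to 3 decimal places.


Convert to Kelvin:
  T_hot = 44 + 273.15 = 317.15 K
  T_cold = 8 + 273.15 = 281.15 K
Apply Carnot COP formula:
  COP = T_hot_K / (T_hot_K - T_cold_K) = 317.15 / 36.0
  COP = 8.810

8.810


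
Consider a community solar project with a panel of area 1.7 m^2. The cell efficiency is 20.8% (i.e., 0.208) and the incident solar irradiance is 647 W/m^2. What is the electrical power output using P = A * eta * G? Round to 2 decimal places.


Use the solar power formula P = A * eta * G.
Given: A = 1.7 m^2, eta = 0.208, G = 647 W/m^2
P = 1.7 * 0.208 * 647
P = 228.78 W

228.78


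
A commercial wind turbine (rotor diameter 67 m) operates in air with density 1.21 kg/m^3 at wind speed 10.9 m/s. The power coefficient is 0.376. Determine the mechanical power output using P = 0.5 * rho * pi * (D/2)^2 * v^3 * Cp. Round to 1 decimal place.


Step 1 -- Compute swept area:
  A = pi * (D/2)^2 = pi * (67/2)^2 = 3525.65 m^2
Step 2 -- Apply wind power equation:
  P = 0.5 * rho * A * v^3 * Cp
  v^3 = 10.9^3 = 1295.029
  P = 0.5 * 1.21 * 3525.65 * 1295.029 * 0.376
  P = 1038633.2 W

1038633.2


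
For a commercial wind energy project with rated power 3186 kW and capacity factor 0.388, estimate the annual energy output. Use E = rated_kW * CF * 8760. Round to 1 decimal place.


Annual energy = rated_kW * capacity_factor * hours_per_year
Given: P_rated = 3186 kW, CF = 0.388, hours = 8760
E = 3186 * 0.388 * 8760
E = 10828831.7 kWh

10828831.7


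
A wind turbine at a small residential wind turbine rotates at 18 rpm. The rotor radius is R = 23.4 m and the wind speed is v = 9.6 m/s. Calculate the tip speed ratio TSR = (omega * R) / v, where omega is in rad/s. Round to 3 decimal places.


Convert rotational speed to rad/s:
  omega = 18 * 2 * pi / 60 = 1.885 rad/s
Compute tip speed:
  v_tip = omega * R = 1.885 * 23.4 = 44.108 m/s
Tip speed ratio:
  TSR = v_tip / v_wind = 44.108 / 9.6 = 4.595

4.595


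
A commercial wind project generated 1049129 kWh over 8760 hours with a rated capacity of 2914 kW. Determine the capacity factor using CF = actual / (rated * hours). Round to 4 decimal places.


Capacity factor = actual output / maximum possible output
Maximum possible = rated * hours = 2914 * 8760 = 25526640 kWh
CF = 1049129 / 25526640
CF = 0.0411

0.0411


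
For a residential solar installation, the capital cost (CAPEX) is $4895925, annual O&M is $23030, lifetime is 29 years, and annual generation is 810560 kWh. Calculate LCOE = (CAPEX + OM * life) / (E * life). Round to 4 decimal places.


Total cost = CAPEX + OM * lifetime = 4895925 + 23030 * 29 = 4895925 + 667870 = 5563795
Total generation = annual * lifetime = 810560 * 29 = 23506240 kWh
LCOE = 5563795 / 23506240
LCOE = 0.2367 $/kWh

0.2367


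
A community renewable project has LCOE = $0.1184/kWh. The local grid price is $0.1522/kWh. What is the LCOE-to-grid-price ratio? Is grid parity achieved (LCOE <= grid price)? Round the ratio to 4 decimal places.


Compare LCOE to grid price:
  LCOE = $0.1184/kWh, Grid price = $0.1522/kWh
  Ratio = LCOE / grid_price = 0.1184 / 0.1522 = 0.7779
  Grid parity achieved (ratio <= 1)? yes

0.7779


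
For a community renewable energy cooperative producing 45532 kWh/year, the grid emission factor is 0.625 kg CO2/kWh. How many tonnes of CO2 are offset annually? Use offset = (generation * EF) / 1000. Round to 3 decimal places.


CO2 offset in kg = generation * emission_factor
CO2 offset = 45532 * 0.625 = 28457.5 kg
Convert to tonnes:
  CO2 offset = 28457.5 / 1000 = 28.458 tonnes

28.458


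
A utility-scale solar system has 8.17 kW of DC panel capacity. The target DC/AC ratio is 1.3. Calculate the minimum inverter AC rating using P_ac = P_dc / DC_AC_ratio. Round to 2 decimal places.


The inverter AC capacity is determined by the DC/AC ratio.
Given: P_dc = 8.17 kW, DC/AC ratio = 1.3
P_ac = P_dc / ratio = 8.17 / 1.3
P_ac = 6.28 kW

6.28


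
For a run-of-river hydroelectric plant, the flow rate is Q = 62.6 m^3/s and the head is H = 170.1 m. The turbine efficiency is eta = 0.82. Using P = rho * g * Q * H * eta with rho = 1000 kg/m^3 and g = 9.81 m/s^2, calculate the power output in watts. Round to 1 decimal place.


Apply the hydropower formula P = rho * g * Q * H * eta
rho * g = 1000 * 9.81 = 9810.0
P = 9810.0 * 62.6 * 170.1 * 0.82
P = 85656733.1 W

85656733.1


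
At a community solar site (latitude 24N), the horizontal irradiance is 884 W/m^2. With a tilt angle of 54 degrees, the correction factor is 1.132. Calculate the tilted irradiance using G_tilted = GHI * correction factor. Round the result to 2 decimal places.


Identify the given values:
  GHI = 884 W/m^2, tilt correction factor = 1.132
Apply the formula G_tilted = GHI * factor:
  G_tilted = 884 * 1.132
  G_tilted = 1000.69 W/m^2

1000.69


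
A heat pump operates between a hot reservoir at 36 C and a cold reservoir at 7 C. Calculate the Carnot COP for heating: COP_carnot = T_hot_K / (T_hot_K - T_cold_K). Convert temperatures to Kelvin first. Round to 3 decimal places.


Convert to Kelvin:
  T_hot = 36 + 273.15 = 309.15 K
  T_cold = 7 + 273.15 = 280.15 K
Apply Carnot COP formula:
  COP = T_hot_K / (T_hot_K - T_cold_K) = 309.15 / 29.0
  COP = 10.660

10.660


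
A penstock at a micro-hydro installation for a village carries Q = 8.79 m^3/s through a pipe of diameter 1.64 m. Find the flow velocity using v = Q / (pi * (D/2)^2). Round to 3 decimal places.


Compute pipe cross-sectional area:
  A = pi * (D/2)^2 = pi * (1.64/2)^2 = 2.1124 m^2
Calculate velocity:
  v = Q / A = 8.79 / 2.1124
  v = 4.161 m/s

4.161


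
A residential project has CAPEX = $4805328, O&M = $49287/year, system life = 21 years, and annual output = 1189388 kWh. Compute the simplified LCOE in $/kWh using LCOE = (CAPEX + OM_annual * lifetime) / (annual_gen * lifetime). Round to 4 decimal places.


Total cost = CAPEX + OM * lifetime = 4805328 + 49287 * 21 = 4805328 + 1035027 = 5840355
Total generation = annual * lifetime = 1189388 * 21 = 24977148 kWh
LCOE = 5840355 / 24977148
LCOE = 0.2338 $/kWh

0.2338


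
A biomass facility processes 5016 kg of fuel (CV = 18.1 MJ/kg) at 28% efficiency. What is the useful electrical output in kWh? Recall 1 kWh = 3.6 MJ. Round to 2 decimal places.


Total energy = mass * CV = 5016 * 18.1 = 90789.6 MJ
Useful energy = total * eta = 90789.6 * 0.28 = 25421.09 MJ
Convert to kWh: 25421.09 / 3.6
Useful energy = 7061.41 kWh

7061.41


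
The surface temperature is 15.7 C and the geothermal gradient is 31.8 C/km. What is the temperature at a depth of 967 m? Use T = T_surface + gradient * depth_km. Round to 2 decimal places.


Convert depth to km: 967 / 1000 = 0.967 km
Temperature increase = gradient * depth_km = 31.8 * 0.967 = 30.75 C
Temperature at depth = T_surface + delta_T = 15.7 + 30.75
T = 46.45 C

46.45


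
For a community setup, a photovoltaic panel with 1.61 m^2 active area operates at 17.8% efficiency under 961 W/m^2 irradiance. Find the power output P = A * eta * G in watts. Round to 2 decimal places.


Use the solar power formula P = A * eta * G.
Given: A = 1.61 m^2, eta = 0.178, G = 961 W/m^2
P = 1.61 * 0.178 * 961
P = 275.40 W

275.40


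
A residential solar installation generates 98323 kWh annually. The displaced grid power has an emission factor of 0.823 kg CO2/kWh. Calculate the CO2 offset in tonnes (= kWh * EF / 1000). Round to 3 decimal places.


CO2 offset in kg = generation * emission_factor
CO2 offset = 98323 * 0.823 = 80919.83 kg
Convert to tonnes:
  CO2 offset = 80919.83 / 1000 = 80.920 tonnes

80.920


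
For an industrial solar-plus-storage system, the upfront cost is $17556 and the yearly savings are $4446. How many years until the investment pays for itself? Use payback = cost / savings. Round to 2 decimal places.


Simple payback period = initial cost / annual savings
Payback = 17556 / 4446
Payback = 3.95 years

3.95


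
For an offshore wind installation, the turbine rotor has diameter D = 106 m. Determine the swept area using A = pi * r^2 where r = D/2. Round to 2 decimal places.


Compute the rotor radius:
  r = D / 2 = 106 / 2 = 53.0 m
Calculate swept area:
  A = pi * r^2 = pi * 53.0^2
  A = 8824.73 m^2

8824.73


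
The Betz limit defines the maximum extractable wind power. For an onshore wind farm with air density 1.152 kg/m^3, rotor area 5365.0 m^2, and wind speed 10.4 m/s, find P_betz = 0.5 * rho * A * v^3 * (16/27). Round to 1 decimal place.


The Betz coefficient Cp_max = 16/27 = 0.5926
v^3 = 10.4^3 = 1124.864
P_betz = 0.5 * rho * A * v^3 * Cp_max
P_betz = 0.5 * 1.152 * 5365.0 * 1124.864 * 0.5926
P_betz = 2059910.9 W

2059910.9


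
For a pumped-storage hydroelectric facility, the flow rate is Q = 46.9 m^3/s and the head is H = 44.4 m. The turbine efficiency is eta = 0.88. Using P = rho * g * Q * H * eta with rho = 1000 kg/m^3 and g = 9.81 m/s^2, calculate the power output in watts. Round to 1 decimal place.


Apply the hydropower formula P = rho * g * Q * H * eta
rho * g = 1000 * 9.81 = 9810.0
P = 9810.0 * 46.9 * 44.4 * 0.88
P = 17976597.4 W

17976597.4


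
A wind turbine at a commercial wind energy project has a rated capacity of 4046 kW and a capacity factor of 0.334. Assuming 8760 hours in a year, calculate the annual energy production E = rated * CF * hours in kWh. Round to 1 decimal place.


Annual energy = rated_kW * capacity_factor * hours_per_year
Given: P_rated = 4046 kW, CF = 0.334, hours = 8760
E = 4046 * 0.334 * 8760
E = 11837948.6 kWh

11837948.6


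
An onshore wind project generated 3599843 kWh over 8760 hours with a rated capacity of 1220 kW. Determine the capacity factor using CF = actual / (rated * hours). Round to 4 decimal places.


Capacity factor = actual output / maximum possible output
Maximum possible = rated * hours = 1220 * 8760 = 10687200 kWh
CF = 3599843 / 10687200
CF = 0.3368

0.3368


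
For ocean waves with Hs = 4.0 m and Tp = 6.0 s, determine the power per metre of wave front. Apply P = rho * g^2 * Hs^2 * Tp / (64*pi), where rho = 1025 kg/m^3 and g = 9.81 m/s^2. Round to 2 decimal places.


Apply wave power formula:
  g^2 = 9.81^2 = 96.2361
  Hs^2 = 4.0^2 = 16.0
  Numerator = rho * g^2 * Hs^2 * Tp = 1025 * 96.2361 * 16.0 * 6.0 = 9469632.24
  Denominator = 64 * pi = 201.0619
  P = 9469632.24 / 201.0619 = 47098.09 W/m

47098.09


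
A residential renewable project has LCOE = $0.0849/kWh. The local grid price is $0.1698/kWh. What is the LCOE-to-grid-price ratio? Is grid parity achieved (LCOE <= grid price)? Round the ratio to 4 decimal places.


Compare LCOE to grid price:
  LCOE = $0.0849/kWh, Grid price = $0.1698/kWh
  Ratio = LCOE / grid_price = 0.0849 / 0.1698 = 0.5000
  Grid parity achieved (ratio <= 1)? yes

0.5000


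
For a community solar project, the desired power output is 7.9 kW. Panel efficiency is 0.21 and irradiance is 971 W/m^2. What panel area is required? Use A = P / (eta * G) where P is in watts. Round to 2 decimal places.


Convert target power to watts: P = 7.9 * 1000 = 7900.0 W
Compute denominator: eta * G = 0.21 * 971 = 203.91
Required area A = P / (eta * G) = 7900.0 / 203.91
A = 38.74 m^2

38.74


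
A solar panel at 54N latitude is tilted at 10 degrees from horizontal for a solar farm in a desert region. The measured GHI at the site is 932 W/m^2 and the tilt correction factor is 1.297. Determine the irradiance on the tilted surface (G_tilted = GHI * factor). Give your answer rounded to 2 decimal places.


Identify the given values:
  GHI = 932 W/m^2, tilt correction factor = 1.297
Apply the formula G_tilted = GHI * factor:
  G_tilted = 932 * 1.297
  G_tilted = 1208.80 W/m^2

1208.80


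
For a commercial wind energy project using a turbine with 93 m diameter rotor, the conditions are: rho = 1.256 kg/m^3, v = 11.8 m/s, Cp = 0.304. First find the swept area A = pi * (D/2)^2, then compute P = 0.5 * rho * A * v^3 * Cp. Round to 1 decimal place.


Step 1 -- Compute swept area:
  A = pi * (D/2)^2 = pi * (93/2)^2 = 6792.91 m^2
Step 2 -- Apply wind power equation:
  P = 0.5 * rho * A * v^3 * Cp
  v^3 = 11.8^3 = 1643.032
  P = 0.5 * 1.256 * 6792.91 * 1643.032 * 0.304
  P = 2130762.4 W

2130762.4


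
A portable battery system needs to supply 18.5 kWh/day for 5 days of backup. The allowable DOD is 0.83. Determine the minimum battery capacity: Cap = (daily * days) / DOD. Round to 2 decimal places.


Total energy needed = daily * days = 18.5 * 5 = 92.5 kWh
Account for depth of discharge:
  Cap = total_energy / DOD = 92.5 / 0.83
  Cap = 111.45 kWh

111.45


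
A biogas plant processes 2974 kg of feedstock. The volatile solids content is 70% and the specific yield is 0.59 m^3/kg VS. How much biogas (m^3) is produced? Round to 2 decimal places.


Compute volatile solids:
  VS = mass * VS_fraction = 2974 * 0.7 = 2081.8 kg
Calculate biogas volume:
  Biogas = VS * specific_yield = 2081.8 * 0.59
  Biogas = 1228.26 m^3

1228.26


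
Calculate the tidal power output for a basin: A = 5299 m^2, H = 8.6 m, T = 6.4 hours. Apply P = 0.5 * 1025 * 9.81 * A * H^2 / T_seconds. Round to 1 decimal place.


Convert period to seconds: T = 6.4 * 3600 = 23040.0 s
H^2 = 8.6^2 = 73.96
P = 0.5 * rho * g * A * H^2 / T
P = 0.5 * 1025 * 9.81 * 5299 * 73.96 / 23040.0
P = 85520.7 W

85520.7


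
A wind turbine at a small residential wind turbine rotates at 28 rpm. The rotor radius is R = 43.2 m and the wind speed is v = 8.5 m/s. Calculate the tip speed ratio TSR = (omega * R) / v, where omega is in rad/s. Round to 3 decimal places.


Convert rotational speed to rad/s:
  omega = 28 * 2 * pi / 60 = 2.9322 rad/s
Compute tip speed:
  v_tip = omega * R = 2.9322 * 43.2 = 126.669 m/s
Tip speed ratio:
  TSR = v_tip / v_wind = 126.669 / 8.5 = 14.902

14.902


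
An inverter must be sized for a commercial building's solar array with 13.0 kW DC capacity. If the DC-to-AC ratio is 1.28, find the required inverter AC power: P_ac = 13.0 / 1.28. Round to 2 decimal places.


The inverter AC capacity is determined by the DC/AC ratio.
Given: P_dc = 13.0 kW, DC/AC ratio = 1.28
P_ac = P_dc / ratio = 13.0 / 1.28
P_ac = 10.16 kW

10.16


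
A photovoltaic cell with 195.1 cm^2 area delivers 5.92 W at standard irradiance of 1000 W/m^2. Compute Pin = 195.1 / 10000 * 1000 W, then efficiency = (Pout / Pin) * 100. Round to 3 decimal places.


First compute the input power:
  Pin = area_cm2 / 10000 * G = 195.1 / 10000 * 1000 = 19.51 W
Then compute efficiency:
  Efficiency = (Pout / Pin) * 100 = (5.92 / 19.51) * 100
  Efficiency = 30.343%

30.343


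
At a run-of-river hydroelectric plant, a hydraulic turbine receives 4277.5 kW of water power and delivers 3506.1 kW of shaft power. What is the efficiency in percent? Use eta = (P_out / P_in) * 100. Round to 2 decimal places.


Turbine efficiency = (output power / input power) * 100
eta = (3506.1 / 4277.5) * 100
eta = 81.97%

81.97


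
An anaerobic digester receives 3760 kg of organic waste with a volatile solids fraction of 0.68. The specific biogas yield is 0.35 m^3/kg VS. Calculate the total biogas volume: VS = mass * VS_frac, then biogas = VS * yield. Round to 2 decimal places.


Compute volatile solids:
  VS = mass * VS_fraction = 3760 * 0.68 = 2556.8 kg
Calculate biogas volume:
  Biogas = VS * specific_yield = 2556.8 * 0.35
  Biogas = 894.88 m^3

894.88


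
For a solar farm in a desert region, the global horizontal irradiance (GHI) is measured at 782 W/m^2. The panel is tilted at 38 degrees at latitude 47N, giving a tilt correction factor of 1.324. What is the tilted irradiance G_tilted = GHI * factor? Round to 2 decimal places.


Identify the given values:
  GHI = 782 W/m^2, tilt correction factor = 1.324
Apply the formula G_tilted = GHI * factor:
  G_tilted = 782 * 1.324
  G_tilted = 1035.37 W/m^2

1035.37


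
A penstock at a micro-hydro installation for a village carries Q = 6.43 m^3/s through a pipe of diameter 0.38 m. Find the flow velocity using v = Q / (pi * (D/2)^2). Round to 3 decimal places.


Compute pipe cross-sectional area:
  A = pi * (D/2)^2 = pi * (0.38/2)^2 = 0.1134 m^2
Calculate velocity:
  v = Q / A = 6.43 / 0.1134
  v = 56.696 m/s

56.696


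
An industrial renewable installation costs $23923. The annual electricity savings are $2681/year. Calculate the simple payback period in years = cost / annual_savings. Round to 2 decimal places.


Simple payback period = initial cost / annual savings
Payback = 23923 / 2681
Payback = 8.92 years

8.92


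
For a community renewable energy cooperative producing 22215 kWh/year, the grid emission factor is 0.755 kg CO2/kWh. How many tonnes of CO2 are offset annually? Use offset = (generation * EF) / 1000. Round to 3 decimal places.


CO2 offset in kg = generation * emission_factor
CO2 offset = 22215 * 0.755 = 16772.33 kg
Convert to tonnes:
  CO2 offset = 16772.33 / 1000 = 16.772 tonnes

16.772


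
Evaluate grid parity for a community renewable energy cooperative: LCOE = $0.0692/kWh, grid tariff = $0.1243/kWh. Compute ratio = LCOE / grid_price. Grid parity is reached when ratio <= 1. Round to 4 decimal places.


Compare LCOE to grid price:
  LCOE = $0.0692/kWh, Grid price = $0.1243/kWh
  Ratio = LCOE / grid_price = 0.0692 / 0.1243 = 0.5567
  Grid parity achieved (ratio <= 1)? yes

0.5567


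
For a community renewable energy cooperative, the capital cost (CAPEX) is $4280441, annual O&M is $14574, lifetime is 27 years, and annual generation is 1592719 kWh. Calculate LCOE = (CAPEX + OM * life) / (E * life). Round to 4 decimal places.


Total cost = CAPEX + OM * lifetime = 4280441 + 14574 * 27 = 4280441 + 393498 = 4673939
Total generation = annual * lifetime = 1592719 * 27 = 43003413 kWh
LCOE = 4673939 / 43003413
LCOE = 0.1087 $/kWh

0.1087


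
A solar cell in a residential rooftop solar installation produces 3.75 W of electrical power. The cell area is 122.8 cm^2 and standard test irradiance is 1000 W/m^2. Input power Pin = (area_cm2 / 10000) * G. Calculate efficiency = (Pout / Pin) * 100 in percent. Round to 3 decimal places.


First compute the input power:
  Pin = area_cm2 / 10000 * G = 122.8 / 10000 * 1000 = 12.28 W
Then compute efficiency:
  Efficiency = (Pout / Pin) * 100 = (3.75 / 12.28) * 100
  Efficiency = 30.537%

30.537


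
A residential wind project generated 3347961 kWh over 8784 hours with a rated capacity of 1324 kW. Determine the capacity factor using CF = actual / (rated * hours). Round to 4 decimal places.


Capacity factor = actual output / maximum possible output
Maximum possible = rated * hours = 1324 * 8784 = 11630016 kWh
CF = 3347961 / 11630016
CF = 0.2879

0.2879


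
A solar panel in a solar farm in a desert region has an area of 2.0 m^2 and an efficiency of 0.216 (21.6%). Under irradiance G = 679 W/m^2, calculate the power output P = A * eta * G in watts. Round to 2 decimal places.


Use the solar power formula P = A * eta * G.
Given: A = 2.0 m^2, eta = 0.216, G = 679 W/m^2
P = 2.0 * 0.216 * 679
P = 293.33 W

293.33


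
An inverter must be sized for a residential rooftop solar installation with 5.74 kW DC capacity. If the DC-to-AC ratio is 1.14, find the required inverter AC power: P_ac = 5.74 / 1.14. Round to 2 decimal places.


The inverter AC capacity is determined by the DC/AC ratio.
Given: P_dc = 5.74 kW, DC/AC ratio = 1.14
P_ac = P_dc / ratio = 5.74 / 1.14
P_ac = 5.04 kW

5.04


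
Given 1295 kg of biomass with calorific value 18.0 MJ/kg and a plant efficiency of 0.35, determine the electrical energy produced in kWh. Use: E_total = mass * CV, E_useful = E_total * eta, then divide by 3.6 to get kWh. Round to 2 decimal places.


Total energy = mass * CV = 1295 * 18.0 = 23310.0 MJ
Useful energy = total * eta = 23310.0 * 0.35 = 8158.5 MJ
Convert to kWh: 8158.5 / 3.6
Useful energy = 2266.25 kWh

2266.25


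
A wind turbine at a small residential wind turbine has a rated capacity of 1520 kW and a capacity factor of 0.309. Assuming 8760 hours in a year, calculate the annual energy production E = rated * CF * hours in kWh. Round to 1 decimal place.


Annual energy = rated_kW * capacity_factor * hours_per_year
Given: P_rated = 1520 kW, CF = 0.309, hours = 8760
E = 1520 * 0.309 * 8760
E = 4114396.8 kWh

4114396.8


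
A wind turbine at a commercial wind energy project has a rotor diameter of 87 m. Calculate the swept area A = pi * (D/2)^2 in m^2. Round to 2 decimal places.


Compute the rotor radius:
  r = D / 2 = 87 / 2 = 43.5 m
Calculate swept area:
  A = pi * r^2 = pi * 43.5^2
  A = 5944.68 m^2

5944.68


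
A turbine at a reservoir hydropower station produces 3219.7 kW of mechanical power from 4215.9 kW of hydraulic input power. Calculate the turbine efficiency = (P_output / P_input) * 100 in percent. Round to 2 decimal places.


Turbine efficiency = (output power / input power) * 100
eta = (3219.7 / 4215.9) * 100
eta = 76.37%

76.37


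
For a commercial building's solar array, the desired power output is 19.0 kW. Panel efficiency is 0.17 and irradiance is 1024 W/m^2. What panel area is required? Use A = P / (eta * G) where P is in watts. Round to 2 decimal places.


Convert target power to watts: P = 19.0 * 1000 = 19000.0 W
Compute denominator: eta * G = 0.17 * 1024 = 174.08
Required area A = P / (eta * G) = 19000.0 / 174.08
A = 109.15 m^2

109.15


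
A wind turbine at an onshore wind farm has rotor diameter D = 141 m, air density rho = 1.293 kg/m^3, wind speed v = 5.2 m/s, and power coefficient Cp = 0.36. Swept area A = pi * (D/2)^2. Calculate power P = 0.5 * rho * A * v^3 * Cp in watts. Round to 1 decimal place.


Step 1 -- Compute swept area:
  A = pi * (D/2)^2 = pi * (141/2)^2 = 15614.5 m^2
Step 2 -- Apply wind power equation:
  P = 0.5 * rho * A * v^3 * Cp
  v^3 = 5.2^3 = 140.608
  P = 0.5 * 1.293 * 15614.5 * 140.608 * 0.36
  P = 510986.2 W

510986.2


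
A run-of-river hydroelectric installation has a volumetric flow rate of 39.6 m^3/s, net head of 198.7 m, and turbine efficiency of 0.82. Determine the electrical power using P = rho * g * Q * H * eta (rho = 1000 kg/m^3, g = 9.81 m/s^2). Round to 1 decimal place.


Apply the hydropower formula P = rho * g * Q * H * eta
rho * g = 1000 * 9.81 = 9810.0
P = 9810.0 * 39.6 * 198.7 * 0.82
P = 63295948.6 W

63295948.6


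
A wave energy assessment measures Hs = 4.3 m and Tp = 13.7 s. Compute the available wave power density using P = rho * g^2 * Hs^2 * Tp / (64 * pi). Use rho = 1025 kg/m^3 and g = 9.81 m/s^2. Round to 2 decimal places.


Apply wave power formula:
  g^2 = 9.81^2 = 96.2361
  Hs^2 = 4.3^2 = 18.49
  Numerator = rho * g^2 * Hs^2 * Tp = 1025 * 96.2361 * 18.49 * 13.7 = 24987301.58
  Denominator = 64 * pi = 201.0619
  P = 24987301.58 / 201.0619 = 124276.64 W/m

124276.64


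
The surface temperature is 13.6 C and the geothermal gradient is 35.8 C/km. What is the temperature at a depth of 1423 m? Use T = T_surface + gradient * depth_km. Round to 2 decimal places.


Convert depth to km: 1423 / 1000 = 1.423 km
Temperature increase = gradient * depth_km = 35.8 * 1.423 = 50.94 C
Temperature at depth = T_surface + delta_T = 13.6 + 50.94
T = 64.54 C

64.54


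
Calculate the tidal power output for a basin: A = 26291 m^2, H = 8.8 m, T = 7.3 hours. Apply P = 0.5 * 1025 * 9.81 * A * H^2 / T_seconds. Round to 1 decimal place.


Convert period to seconds: T = 7.3 * 3600 = 26280.0 s
H^2 = 8.8^2 = 77.44
P = 0.5 * rho * g * A * H^2 / T
P = 0.5 * 1025 * 9.81 * 26291 * 77.44 / 26280.0
P = 389502.2 W

389502.2


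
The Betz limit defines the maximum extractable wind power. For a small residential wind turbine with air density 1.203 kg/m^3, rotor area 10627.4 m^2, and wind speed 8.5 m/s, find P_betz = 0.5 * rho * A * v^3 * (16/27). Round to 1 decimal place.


The Betz coefficient Cp_max = 16/27 = 0.5926
v^3 = 8.5^3 = 614.125
P_betz = 0.5 * rho * A * v^3 * Cp_max
P_betz = 0.5 * 1.203 * 10627.4 * 614.125 * 0.5926
P_betz = 2326353.2 W

2326353.2


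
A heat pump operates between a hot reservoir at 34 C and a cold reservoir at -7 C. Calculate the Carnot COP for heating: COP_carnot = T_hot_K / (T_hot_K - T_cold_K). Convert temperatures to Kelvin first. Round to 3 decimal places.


Convert to Kelvin:
  T_hot = 34 + 273.15 = 307.15 K
  T_cold = -7 + 273.15 = 266.15 K
Apply Carnot COP formula:
  COP = T_hot_K / (T_hot_K - T_cold_K) = 307.15 / 41.0
  COP = 7.491

7.491


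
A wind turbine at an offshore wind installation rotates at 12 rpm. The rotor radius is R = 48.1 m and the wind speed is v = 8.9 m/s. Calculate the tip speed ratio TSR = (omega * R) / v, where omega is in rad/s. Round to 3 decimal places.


Convert rotational speed to rad/s:
  omega = 12 * 2 * pi / 60 = 1.2566 rad/s
Compute tip speed:
  v_tip = omega * R = 1.2566 * 48.1 = 60.444 m/s
Tip speed ratio:
  TSR = v_tip / v_wind = 60.444 / 8.9 = 6.791

6.791


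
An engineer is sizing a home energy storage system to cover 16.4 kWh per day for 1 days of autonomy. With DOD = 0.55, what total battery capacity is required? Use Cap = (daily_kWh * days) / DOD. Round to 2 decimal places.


Total energy needed = daily * days = 16.4 * 1 = 16.4 kWh
Account for depth of discharge:
  Cap = total_energy / DOD = 16.4 / 0.55
  Cap = 29.82 kWh

29.82


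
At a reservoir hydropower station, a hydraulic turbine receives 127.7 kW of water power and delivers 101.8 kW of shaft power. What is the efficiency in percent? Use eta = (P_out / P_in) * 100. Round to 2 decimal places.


Turbine efficiency = (output power / input power) * 100
eta = (101.8 / 127.7) * 100
eta = 79.72%

79.72


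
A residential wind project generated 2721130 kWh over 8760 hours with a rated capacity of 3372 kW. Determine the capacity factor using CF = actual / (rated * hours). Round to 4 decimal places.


Capacity factor = actual output / maximum possible output
Maximum possible = rated * hours = 3372 * 8760 = 29538720 kWh
CF = 2721130 / 29538720
CF = 0.0921

0.0921


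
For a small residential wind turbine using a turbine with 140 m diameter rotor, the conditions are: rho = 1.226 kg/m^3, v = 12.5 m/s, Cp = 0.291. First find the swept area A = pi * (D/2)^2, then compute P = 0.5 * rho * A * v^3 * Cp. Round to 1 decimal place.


Step 1 -- Compute swept area:
  A = pi * (D/2)^2 = pi * (140/2)^2 = 15393.8 m^2
Step 2 -- Apply wind power equation:
  P = 0.5 * rho * A * v^3 * Cp
  v^3 = 12.5^3 = 1953.125
  P = 0.5 * 1.226 * 15393.8 * 1953.125 * 0.291
  P = 5363267.5 W

5363267.5


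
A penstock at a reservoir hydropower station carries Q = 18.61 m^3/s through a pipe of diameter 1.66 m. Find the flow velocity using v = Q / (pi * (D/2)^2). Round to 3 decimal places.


Compute pipe cross-sectional area:
  A = pi * (D/2)^2 = pi * (1.66/2)^2 = 2.1642 m^2
Calculate velocity:
  v = Q / A = 18.61 / 2.1642
  v = 8.599 m/s

8.599


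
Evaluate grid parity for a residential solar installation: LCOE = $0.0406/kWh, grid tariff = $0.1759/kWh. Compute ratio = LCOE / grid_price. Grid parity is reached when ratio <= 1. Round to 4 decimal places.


Compare LCOE to grid price:
  LCOE = $0.0406/kWh, Grid price = $0.1759/kWh
  Ratio = LCOE / grid_price = 0.0406 / 0.1759 = 0.2308
  Grid parity achieved (ratio <= 1)? yes

0.2308


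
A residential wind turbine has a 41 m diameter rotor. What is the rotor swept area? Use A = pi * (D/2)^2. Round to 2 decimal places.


Compute the rotor radius:
  r = D / 2 = 41 / 2 = 20.5 m
Calculate swept area:
  A = pi * r^2 = pi * 20.5^2
  A = 1320.25 m^2

1320.25


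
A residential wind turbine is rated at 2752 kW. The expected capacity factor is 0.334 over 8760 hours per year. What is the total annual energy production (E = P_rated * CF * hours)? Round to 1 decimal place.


Annual energy = rated_kW * capacity_factor * hours_per_year
Given: P_rated = 2752 kW, CF = 0.334, hours = 8760
E = 2752 * 0.334 * 8760
E = 8051911.7 kWh

8051911.7


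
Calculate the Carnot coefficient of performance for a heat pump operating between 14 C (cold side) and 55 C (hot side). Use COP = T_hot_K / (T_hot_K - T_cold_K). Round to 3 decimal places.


Convert to Kelvin:
  T_hot = 55 + 273.15 = 328.15 K
  T_cold = 14 + 273.15 = 287.15 K
Apply Carnot COP formula:
  COP = T_hot_K / (T_hot_K - T_cold_K) = 328.15 / 41.0
  COP = 8.004

8.004


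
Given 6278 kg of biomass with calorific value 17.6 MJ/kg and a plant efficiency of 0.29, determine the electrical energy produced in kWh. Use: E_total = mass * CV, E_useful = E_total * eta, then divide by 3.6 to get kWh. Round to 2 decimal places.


Total energy = mass * CV = 6278 * 17.6 = 110492.8 MJ
Useful energy = total * eta = 110492.8 * 0.29 = 32042.91 MJ
Convert to kWh: 32042.91 / 3.6
Useful energy = 8900.81 kWh

8900.81


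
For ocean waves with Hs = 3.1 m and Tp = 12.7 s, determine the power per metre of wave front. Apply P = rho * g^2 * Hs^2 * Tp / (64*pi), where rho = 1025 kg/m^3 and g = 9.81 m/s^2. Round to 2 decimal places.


Apply wave power formula:
  g^2 = 9.81^2 = 96.2361
  Hs^2 = 3.1^2 = 9.61
  Numerator = rho * g^2 * Hs^2 * Tp = 1025 * 96.2361 * 9.61 * 12.7 = 12038960.48
  Denominator = 64 * pi = 201.0619
  P = 12038960.48 / 201.0619 = 59876.88 W/m

59876.88


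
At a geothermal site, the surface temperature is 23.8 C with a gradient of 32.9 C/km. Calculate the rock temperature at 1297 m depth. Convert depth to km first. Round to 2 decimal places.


Convert depth to km: 1297 / 1000 = 1.297 km
Temperature increase = gradient * depth_km = 32.9 * 1.297 = 42.67 C
Temperature at depth = T_surface + delta_T = 23.8 + 42.67
T = 66.47 C

66.47


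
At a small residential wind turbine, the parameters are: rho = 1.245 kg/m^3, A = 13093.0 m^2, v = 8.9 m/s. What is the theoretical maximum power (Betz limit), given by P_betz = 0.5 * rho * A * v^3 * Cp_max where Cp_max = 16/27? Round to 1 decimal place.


The Betz coefficient Cp_max = 16/27 = 0.5926
v^3 = 8.9^3 = 704.969
P_betz = 0.5 * rho * A * v^3 * Cp_max
P_betz = 0.5 * 1.245 * 13093.0 * 704.969 * 0.5926
P_betz = 3404903.1 W

3404903.1


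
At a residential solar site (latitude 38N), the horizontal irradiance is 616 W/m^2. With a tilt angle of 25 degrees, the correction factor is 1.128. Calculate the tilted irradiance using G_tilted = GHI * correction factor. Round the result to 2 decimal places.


Identify the given values:
  GHI = 616 W/m^2, tilt correction factor = 1.128
Apply the formula G_tilted = GHI * factor:
  G_tilted = 616 * 1.128
  G_tilted = 694.85 W/m^2

694.85


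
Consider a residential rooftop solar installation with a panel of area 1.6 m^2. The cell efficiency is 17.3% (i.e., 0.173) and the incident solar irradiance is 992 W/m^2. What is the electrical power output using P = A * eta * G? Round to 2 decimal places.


Use the solar power formula P = A * eta * G.
Given: A = 1.6 m^2, eta = 0.173, G = 992 W/m^2
P = 1.6 * 0.173 * 992
P = 274.59 W

274.59


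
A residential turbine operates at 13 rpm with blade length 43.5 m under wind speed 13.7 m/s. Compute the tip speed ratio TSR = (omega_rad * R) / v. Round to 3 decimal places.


Convert rotational speed to rad/s:
  omega = 13 * 2 * pi / 60 = 1.3614 rad/s
Compute tip speed:
  v_tip = omega * R = 1.3614 * 43.5 = 59.219 m/s
Tip speed ratio:
  TSR = v_tip / v_wind = 59.219 / 13.7 = 4.323

4.323


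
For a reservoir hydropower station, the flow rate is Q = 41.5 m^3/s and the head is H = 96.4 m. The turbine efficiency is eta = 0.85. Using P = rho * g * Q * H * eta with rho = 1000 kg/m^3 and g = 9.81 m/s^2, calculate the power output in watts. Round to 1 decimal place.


Apply the hydropower formula P = rho * g * Q * H * eta
rho * g = 1000 * 9.81 = 9810.0
P = 9810.0 * 41.5 * 96.4 * 0.85
P = 33359003.1 W

33359003.1


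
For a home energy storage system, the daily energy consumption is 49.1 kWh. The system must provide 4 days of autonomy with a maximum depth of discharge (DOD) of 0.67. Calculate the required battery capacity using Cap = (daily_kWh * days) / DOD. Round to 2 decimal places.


Total energy needed = daily * days = 49.1 * 4 = 196.4 kWh
Account for depth of discharge:
  Cap = total_energy / DOD = 196.4 / 0.67
  Cap = 293.13 kWh

293.13


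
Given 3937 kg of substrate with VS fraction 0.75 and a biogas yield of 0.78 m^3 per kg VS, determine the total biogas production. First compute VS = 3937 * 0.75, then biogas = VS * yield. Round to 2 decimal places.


Compute volatile solids:
  VS = mass * VS_fraction = 3937 * 0.75 = 2952.75 kg
Calculate biogas volume:
  Biogas = VS * specific_yield = 2952.75 * 0.78
  Biogas = 2303.15 m^3

2303.15


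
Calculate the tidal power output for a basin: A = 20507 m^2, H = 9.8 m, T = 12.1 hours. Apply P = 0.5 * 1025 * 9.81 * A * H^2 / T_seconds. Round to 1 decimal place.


Convert period to seconds: T = 12.1 * 3600 = 43560.0 s
H^2 = 9.8^2 = 96.04
P = 0.5 * rho * g * A * H^2 / T
P = 0.5 * 1025 * 9.81 * 20507 * 96.04 / 43560.0
P = 227315.6 W

227315.6


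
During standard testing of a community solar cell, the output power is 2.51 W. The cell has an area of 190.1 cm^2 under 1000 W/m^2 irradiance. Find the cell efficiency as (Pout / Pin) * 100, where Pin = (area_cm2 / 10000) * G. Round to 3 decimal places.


First compute the input power:
  Pin = area_cm2 / 10000 * G = 190.1 / 10000 * 1000 = 19.01 W
Then compute efficiency:
  Efficiency = (Pout / Pin) * 100 = (2.51 / 19.01) * 100
  Efficiency = 13.204%

13.204
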